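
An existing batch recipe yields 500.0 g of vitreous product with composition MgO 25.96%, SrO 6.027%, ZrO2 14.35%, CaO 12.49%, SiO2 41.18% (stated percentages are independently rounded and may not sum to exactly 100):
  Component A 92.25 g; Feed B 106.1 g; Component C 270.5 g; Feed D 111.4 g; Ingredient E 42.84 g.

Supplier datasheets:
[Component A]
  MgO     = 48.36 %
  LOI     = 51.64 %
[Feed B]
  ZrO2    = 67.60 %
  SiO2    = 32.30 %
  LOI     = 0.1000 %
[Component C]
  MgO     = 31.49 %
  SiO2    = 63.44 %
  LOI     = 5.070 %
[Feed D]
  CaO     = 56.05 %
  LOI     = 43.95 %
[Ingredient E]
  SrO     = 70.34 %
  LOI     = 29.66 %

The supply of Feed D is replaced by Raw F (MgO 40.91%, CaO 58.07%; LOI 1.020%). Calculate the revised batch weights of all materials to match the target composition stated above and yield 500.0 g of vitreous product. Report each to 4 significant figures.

Revised batch per 500.0 g vitreous product:
  Component A: 1.278 g
  Feed B: 106.1 g
  Component C: 270.5 g
  Raw F: 107.5 g
  Ingredient E: 42.84 g
Total batch = 528.2 g; LOI loss = 28.28 g

All arithmetic keeps full precision through every step. The intermediate values appear, rounded to four significant digits, between the steps. Each reported result is rounded a single time — all derived quantities (glass mass, totals, yield, LOI, the five compositions) are re-derived in full precision using the weight values for 500.0 g of glass, exactly as shown in the problem or answer text.
Per-oxide target masses for 500.0 g vitreous product:
  MgO: 25.96% × 500.0 = 129.8 g
  SrO: 6.027% × 500.0 = 30.14 g
  ZrO2: 14.35% × 500.0 = 71.75 g
  CaO: 12.49% × 500.0 = 62.45 g
  SiO2: 41.18% × 500.0 = 205.9 g
Mass-balance tally per oxide per the reported batch figures, relative to the basis at hand (target by target, the sums agree exact up to rounding of places):
  MgO: 1.278·0.4836 + 270.5·0.3149 + 107.5·0.4091 = 129.8 g (target 129.8 g)
  SrO: 42.84·0.7034 = 30.13 g (target 30.14 g)
  ZrO2: 106.1·0.6760 = 71.72 g (target 71.75 g)
  CaO: 107.5·0.5807 = 62.43 g (target 62.45 g)
  SiO2: 106.1·0.3230 + 270.5·0.6344 = 205.9 g (target 205.9 g)
Auditing the glass mass value: Σ batch − LOI loss = 499.9 g (the Σ of target masses is 500.0 g; with the basis standing at 500.0 g — rounding explains the deltas).
Adding the batch up: Σ batch = 528.2 g; loss to ignition Σ batch·LOI = 28.28 g; the yield ratio, glass ÷ batch: 94.65%.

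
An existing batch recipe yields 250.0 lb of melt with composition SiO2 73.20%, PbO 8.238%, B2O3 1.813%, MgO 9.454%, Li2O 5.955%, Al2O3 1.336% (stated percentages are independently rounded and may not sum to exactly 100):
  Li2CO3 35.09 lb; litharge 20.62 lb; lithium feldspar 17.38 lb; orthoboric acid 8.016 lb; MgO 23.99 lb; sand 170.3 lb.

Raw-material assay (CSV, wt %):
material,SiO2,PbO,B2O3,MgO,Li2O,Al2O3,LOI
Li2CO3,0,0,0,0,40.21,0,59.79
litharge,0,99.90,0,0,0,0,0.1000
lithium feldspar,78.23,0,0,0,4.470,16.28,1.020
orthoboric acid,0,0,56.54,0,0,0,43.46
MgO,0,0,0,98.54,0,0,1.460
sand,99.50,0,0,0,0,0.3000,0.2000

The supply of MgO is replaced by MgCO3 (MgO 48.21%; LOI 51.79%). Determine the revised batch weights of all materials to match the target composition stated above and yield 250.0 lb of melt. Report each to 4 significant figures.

Working values appear rounded to 4 significant figures in the working. The whole derivation keeps full precision in every operation. A single rounding produces each reported value — the derived quantities (the yield, net glass mass, the six compositions, the totals, ignition loss) are rebuilt in full precision starting from the weights per 250.0 lb of glass as given in problem or answer.
Target masses of each oxide per 250.0 lb melt:
  SiO2: 73.20% × 250.0 = 183.0 lb
  PbO: 8.238% × 250.0 = 20.60 lb
  B2O3: 1.813% × 250.0 = 4.532 lb
  MgO: 9.454% × 250.0 = 23.64 lb
  Li2O: 5.955% × 250.0 = 14.89 lb
  Al2O3: 1.336% × 250.0 = 3.340 lb
Oxide-by-oxide audit per the reported batch figures, relative to the basis at hand (oxide sums agree with the targets once rounding is allowed for):
  SiO2: 17.38·0.7823 + 170.3·0.9950 = 183.0 lb (target 183.0 lb)
  PbO: 20.62·0.9990 = 20.60 lb (target 20.60 lb)
  B2O3: 8.016·0.5654 = 4.532 lb (target 4.532 lb)
  MgO: 49.03·0.4821 = 23.64 lb (target 23.64 lb)
  Li2O: 35.09·0.4021 + 17.38·0.04470 = 14.89 lb (target 14.89 lb)
  Al2O3: 17.38·0.1628 + 170.3·0.003000 = 3.340 lb (target 3.340 lb)
Glass-mass closure: batch total minus LOI = 250.0 lb (per-oxide target masses sum to 250.0 lb; basis as stated: 250.0 lb — any gap is answer rounding).
Batch grand total — Σ batch = 300.4 lb; the LOI term Σ batch·LOI equals 50.40 lb; yield: glass divided by total = 83.23%.

Revised batch per 250.0 lb melt:
  Li2CO3: 35.09 lb
  litharge: 20.62 lb
  lithium feldspar: 17.38 lb
  orthoboric acid: 8.016 lb
  MgCO3: 49.03 lb
  sand: 170.3 lb
Total batch = 300.4 lb; LOI loss = 50.40 lb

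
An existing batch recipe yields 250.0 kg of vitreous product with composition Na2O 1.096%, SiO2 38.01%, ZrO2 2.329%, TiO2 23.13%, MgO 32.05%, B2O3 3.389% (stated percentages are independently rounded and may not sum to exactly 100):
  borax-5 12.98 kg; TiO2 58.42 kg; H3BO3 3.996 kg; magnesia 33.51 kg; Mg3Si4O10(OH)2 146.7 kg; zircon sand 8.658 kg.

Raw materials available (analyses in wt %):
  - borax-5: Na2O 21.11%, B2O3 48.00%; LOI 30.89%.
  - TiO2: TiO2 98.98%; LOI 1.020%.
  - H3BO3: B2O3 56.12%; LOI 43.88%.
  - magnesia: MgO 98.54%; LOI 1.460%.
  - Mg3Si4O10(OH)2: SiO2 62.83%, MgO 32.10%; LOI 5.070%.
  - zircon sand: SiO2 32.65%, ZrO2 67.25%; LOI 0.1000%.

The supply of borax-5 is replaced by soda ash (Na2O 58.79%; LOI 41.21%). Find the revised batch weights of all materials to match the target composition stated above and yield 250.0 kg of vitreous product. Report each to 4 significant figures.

All internal work maintains full precision all the way through — in-progress results appear, rounded to four significant digits, across the worked steps; each reported value receives exactly one rounding; the derived quantities are computed in full float precision (the six compositions, totals, net glass mass, LOI, yield) starting from the weights for 250.0 kg of glass as quoted within question or answer.
Oxide mass targets, per 250.0 kg vitreous product:
  Na2O: 1.096% × 250.0 = 2.740 kg
  SiO2: 38.01% × 250.0 = 95.02 kg
  ZrO2: 2.329% × 250.0 = 5.822 kg
  TiO2: 23.13% × 250.0 = 57.82 kg
  MgO: 32.05% × 250.0 = 80.12 kg
  B2O3: 3.389% × 250.0 = 8.472 kg
Sums-versus-targets review applying the batch weights above, against the basis in use (every target is met by its sum given rounding of the digits):
  Na2O: 4.661·0.5879 = 2.740 kg (target 2.740 kg)
  SiO2: 146.7·0.6283 + 8.658·0.3265 = 95.00 kg (target 95.02 kg)
  ZrO2: 8.658·0.6725 = 5.823 kg (target 5.822 kg)
  TiO2: 58.42·0.9898 = 57.82 kg (target 57.82 kg)
  MgO: 33.51·0.9854 + 146.7·0.3210 = 80.11 kg (target 80.12 kg)
  B2O3: 15.10·0.5612 = 8.474 kg (target 8.472 kg)
Mass balance on the glass: total charge less LOI = 250.0 kg (summing oxide targets gives 250.0 kg; against the stated basis, 250.0 kg — a pure rounding effect).
Batch grand total — Σ batch = 267.0 kg; loss to ignition Σ batch·LOI = 17.08 kg; glass ÷ batch gives a yield of 93.60%.

Revised batch per 250.0 kg vitreous product:
  soda ash: 4.661 kg
  TiO2: 58.42 kg
  H3BO3: 15.10 kg
  magnesia: 33.51 kg
  Mg3Si4O10(OH)2: 146.7 kg
  zircon sand: 8.658 kg
Total batch = 267.0 kg; LOI loss = 17.08 kg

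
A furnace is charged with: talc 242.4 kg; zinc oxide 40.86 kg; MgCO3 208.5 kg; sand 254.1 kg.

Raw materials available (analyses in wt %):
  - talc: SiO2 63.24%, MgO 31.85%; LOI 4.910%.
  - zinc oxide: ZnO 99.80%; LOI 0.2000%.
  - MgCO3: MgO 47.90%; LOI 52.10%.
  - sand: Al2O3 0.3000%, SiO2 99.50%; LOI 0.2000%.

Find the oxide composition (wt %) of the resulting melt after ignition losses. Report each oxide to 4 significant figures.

Glass mass = 624.7 kg (batch 745.9 − LOI 121.1).
Composition: Al2O3 0.1220%, SiO2 65.01%, MgO 28.34%, ZnO 6.527%

Each numeric step keeps full float precision from start to finish — rounding to four significant figures applies to every intermediate as displayed. A single rounding yields each reported number. All derived quantities are re-derived from the batch weights per 624.7 kg of glass at full precision (net glass mass, the yield, totals, the four compositions, LOI) as they appear in problem or answer.
What the batch supplies per oxide:
  Al2O3: 254.1·0.003000 = 0.7623 kg
  SiO2: 242.4·0.6324 + 254.1·0.9950 = 406.1 kg
  MgO: 242.4·0.3185 + 208.5·0.4790 = 177.1 kg
  ZnO: 40.86·0.9980 = 40.78 kg
LOI: 242.4·0.04910 + 40.86·0.002000 + 208.5·0.5210 + 254.1·0.002000 = 121.1 kg
batch − LOI leaves glass = 745.9 − 121.1 = 624.7 kg (= the summed oxide contributions)
wt % = oxide mass / glass mass × 100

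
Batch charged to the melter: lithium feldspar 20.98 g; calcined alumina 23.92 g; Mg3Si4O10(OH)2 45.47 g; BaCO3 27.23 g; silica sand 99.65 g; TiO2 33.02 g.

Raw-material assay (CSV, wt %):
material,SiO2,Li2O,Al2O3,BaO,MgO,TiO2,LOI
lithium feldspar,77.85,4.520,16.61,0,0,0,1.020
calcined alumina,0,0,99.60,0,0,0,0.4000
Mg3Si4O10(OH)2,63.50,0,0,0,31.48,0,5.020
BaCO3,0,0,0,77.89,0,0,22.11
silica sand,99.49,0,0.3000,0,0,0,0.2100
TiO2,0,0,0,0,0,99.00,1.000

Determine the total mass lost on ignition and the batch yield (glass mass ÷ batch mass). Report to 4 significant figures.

LOI loss = 9.152 g; glass = 241.1 g; yield = 96.34%

Intermediates are displayed (rounded to four significant figures) within the worked lines; every computation carries full precision at each step. Each reported figure receives exactly one rounding; the derived quantities are re-derived at full precision (six oxide percentages, ignition loss, totals, the yield, glass mass) from the weighed amounts at 241.1 g of glass, exactly as shown in either problem or answer.
Per-material ignition loss:
  lithium feldspar: 20.98 × 0.01020 = 0.2140 g
  calcined alumina: 23.92 × 0.004000 = 0.09568 g
  Mg3Si4O10(OH)2: 45.47 × 0.05020 = 2.283 g
  BaCO3: 27.23 × 0.2211 = 6.021 g
  silica sand: 99.65 × 0.002100 = 0.2093 g
  TiO2: 33.02 × 0.01000 = 0.3302 g
Total LOI = 9.152 g
Glass = batch − LOI = 250.3 − 9.152 = 241.1 g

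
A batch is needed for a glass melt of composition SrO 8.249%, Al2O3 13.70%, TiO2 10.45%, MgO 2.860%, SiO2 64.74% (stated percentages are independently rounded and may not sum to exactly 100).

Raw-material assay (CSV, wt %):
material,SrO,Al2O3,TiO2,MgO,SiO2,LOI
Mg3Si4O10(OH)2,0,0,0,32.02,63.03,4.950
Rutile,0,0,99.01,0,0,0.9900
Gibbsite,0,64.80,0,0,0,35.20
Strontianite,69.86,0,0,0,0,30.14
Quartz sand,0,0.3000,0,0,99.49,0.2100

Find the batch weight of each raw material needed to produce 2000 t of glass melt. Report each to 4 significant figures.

All arithmetic holds full float precision at all times. The intermediate values are printed (rounded to four significant digits) between the steps. Each reported value is rounded once only — the derived quantities are carried in full float precision (ignition loss, totals, yield, net glass mass, the five compositions) using the weight values per 2000 t of glass as written in the problem or the answer.
Oxide-by-oxide targets in 2000 t glass melt:
  SrO: 8.249% × 2000 = 165.0 t
  Al2O3: 13.70% × 2000 = 274.0 t
  TiO2: 10.45% × 2000 = 209.0 t
  MgO: 2.860% × 2000 = 57.20 t
  SiO2: 64.74% × 2000 = 1295 t
Checking each oxide sum per the reported batch figures, relative to the basis at hand (oxide sums agree with the targets net of answer rounding effects):
  SrO: 236.2·0.6986 = 165.0 t (target 165.0 t)
  Al2O3: 417.3·0.6480 + 1188·0.003000 = 274.0 t (target 274.0 t)
  TiO2: 211.1·0.9901 = 209.0 t (target 209.0 t)
  MgO: 178.6·0.3202 = 57.19 t (target 57.20 t)
  SiO2: 178.6·0.6303 + 1188·0.9949 = 1295 t (target 1295 t)
Glass mass check: total charge less LOI = 2000 t (the Σ of target masses is 2000 t; versus the stated basis of 2000 t — a pure rounding effect).
Whole-batch sum: Σ batch = 2231 t; the LOI term Σ batch·LOI equals 231.5 t; glass ÷ batch gives a yield of 89.62%.

Batch per 2000 t glass melt:
  Mg3Si4O10(OH)2: 178.6 t
  Rutile: 211.1 t
  Gibbsite: 417.3 t
  Strontianite: 236.2 t
  Quartz sand: 1188 t
Total batch = 2231 t; LOI loss = 231.5 t; yield = 89.62%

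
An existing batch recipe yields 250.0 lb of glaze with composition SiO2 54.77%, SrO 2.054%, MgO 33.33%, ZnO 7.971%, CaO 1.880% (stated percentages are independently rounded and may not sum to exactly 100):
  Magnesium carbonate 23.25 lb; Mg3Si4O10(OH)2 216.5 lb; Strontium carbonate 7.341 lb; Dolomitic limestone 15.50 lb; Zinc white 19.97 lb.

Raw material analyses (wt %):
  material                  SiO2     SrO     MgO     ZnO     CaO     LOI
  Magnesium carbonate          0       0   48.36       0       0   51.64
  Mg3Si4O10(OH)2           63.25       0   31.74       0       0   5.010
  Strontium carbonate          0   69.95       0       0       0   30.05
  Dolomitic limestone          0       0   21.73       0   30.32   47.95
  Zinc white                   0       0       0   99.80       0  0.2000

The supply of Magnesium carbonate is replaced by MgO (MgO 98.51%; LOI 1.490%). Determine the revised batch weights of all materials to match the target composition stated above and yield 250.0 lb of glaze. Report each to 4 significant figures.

Revised batch per 250.0 lb glaze:
  MgO: 11.42 lb
  Mg3Si4O10(OH)2: 216.5 lb
  Strontium carbonate: 7.341 lb
  Dolomitic limestone: 15.50 lb
  Zinc white: 19.97 lb
Total batch = 270.7 lb; LOI loss = 20.69 lb

In-progress results are shown with 4-significant-figure rounding alongside each step; all internal work holds full float precision through every step; each reported number is rounded only once. All derived quantities, which include the totals, glass mass, five oxide percentages, yield, ignition loss, are re-derived in exact precision, exactly as shown in the question or the answer, starting from the weights for 250.0 lb of glass.
Target masses of each oxide per 250.0 lb glaze:
  SiO2: 54.77% × 250.0 = 136.9 lb
  SrO: 2.054% × 250.0 = 5.135 lb
  MgO: 33.33% × 250.0 = 83.32 lb
  ZnO: 7.971% × 250.0 = 19.93 lb
  CaO: 1.880% × 250.0 = 4.700 lb
Oxide-by-oxide audit working from each reported weight, for the quoted basis mass (delivered sums recover each target exact up to rounding of places):
  SiO2: 216.5·0.6325 = 136.9 lb (target 136.9 lb)
  SrO: 7.341·0.6995 = 5.135 lb (target 5.135 lb)
  MgO: 11.42·0.9851 + 216.5·0.3174 + 15.50·0.2173 = 83.34 lb (target 83.32 lb)
  ZnO: 19.97·0.9980 = 19.93 lb (target 19.93 lb)
  CaO: 15.50·0.3032 = 4.700 lb (target 4.700 lb)
Glass-mass bookkeeping: batch Σ − ignition loss = 250.0 lb (targets for the oxides total 250.0 lb; versus the stated basis of 250.0 lb — rounding explains the deltas).
Batch grand total — Σ batch = 270.7 lb; LOI removed, Σ of batch·LOI: 20.69 lb; yield = glass ÷ total batch = 92.36%.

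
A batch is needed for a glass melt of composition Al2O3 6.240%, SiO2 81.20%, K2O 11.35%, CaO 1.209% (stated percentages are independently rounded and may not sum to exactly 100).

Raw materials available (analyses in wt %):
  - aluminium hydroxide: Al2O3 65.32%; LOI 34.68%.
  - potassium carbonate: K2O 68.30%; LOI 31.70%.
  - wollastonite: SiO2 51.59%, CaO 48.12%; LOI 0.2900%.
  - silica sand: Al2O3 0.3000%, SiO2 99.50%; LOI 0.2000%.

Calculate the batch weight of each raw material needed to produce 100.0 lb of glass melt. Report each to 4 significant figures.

Intermediates are displayed rounded off to 4 significant figures when written out; the whole derivation holds full precision throughout. Each reported result is rounded a single time — all derived quantities, including glass mass, the totals, four oxide percentages, LOI, the yield, are rebuilt from the weighed amounts per 100.0 lb of glass in full precision, exactly as printed in question or answer.
Per-oxide target masses for 100.0 lb glass melt:
  Al2O3: 6.240% × 100.0 = 6.240 lb
  SiO2: 81.20% × 100.0 = 81.20 lb
  K2O: 11.35% × 100.0 = 11.35 lb
  CaO: 1.209% × 100.0 = 1.209 lb
Oxide-by-oxide audit on the weights just shown, under the basis named above (delivered sums recover each target net of answer rounding effects):
  Al2O3: 9.184·0.6532 + 80.31·0.003000 = 6.240 lb (target 6.240 lb)
  SiO2: 2.512·0.5159 + 80.31·0.9950 = 81.20 lb (target 81.20 lb)
  K2O: 16.62·0.6830 = 11.35 lb (target 11.35 lb)
  CaO: 2.512·0.4812 = 1.209 lb (target 1.209 lb)
Glass-mass closure: total batch − LOI = 100.0 lb (targets for the oxides total 100.0 lb; against the stated basis, 100.0 lb — differing by rounding only).
Batch grand total — Σ batch = 108.6 lb; LOI loss = Σ batch·LOI = 8.621 lb; the yield ratio, glass ÷ batch: 92.06%.

Batch per 100.0 lb glass melt:
  aluminium hydroxide: 9.184 lb
  potassium carbonate: 16.62 lb
  wollastonite: 2.512 lb
  silica sand: 80.31 lb
Total batch = 108.6 lb; LOI loss = 8.621 lb; yield = 92.06%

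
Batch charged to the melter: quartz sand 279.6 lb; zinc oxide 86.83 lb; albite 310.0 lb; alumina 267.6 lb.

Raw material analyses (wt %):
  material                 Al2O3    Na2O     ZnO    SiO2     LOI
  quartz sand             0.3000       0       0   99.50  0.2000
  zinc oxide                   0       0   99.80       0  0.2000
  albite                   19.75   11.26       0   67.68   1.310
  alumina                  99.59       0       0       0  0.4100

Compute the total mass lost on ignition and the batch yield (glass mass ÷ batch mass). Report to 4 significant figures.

LOI loss = 5.891 lb; glass = 938.1 lb; yield = 99.38%

In-progress results are rounded to four significant figures as shown — each numeric step maintains full float precision at each step. A single rounding yields every reported result; all derived quantities (totals, glass mass, LOI, the yield, four oxide percentages) are computed at exact precision from the batch weights on 938.1 lb of glass as given in question or answer.
LOI of each material in turn:
  quartz sand: 279.6 × 0.002000 = 0.5592 lb
  zinc oxide: 86.83 × 0.002000 = 0.1737 lb
  albite: 310.0 × 0.01310 = 4.061 lb
  alumina: 267.6 × 0.004100 = 1.097 lb
Total LOI = 5.891 lb
Glass = batch − LOI = 944.0 − 5.891 = 938.1 lb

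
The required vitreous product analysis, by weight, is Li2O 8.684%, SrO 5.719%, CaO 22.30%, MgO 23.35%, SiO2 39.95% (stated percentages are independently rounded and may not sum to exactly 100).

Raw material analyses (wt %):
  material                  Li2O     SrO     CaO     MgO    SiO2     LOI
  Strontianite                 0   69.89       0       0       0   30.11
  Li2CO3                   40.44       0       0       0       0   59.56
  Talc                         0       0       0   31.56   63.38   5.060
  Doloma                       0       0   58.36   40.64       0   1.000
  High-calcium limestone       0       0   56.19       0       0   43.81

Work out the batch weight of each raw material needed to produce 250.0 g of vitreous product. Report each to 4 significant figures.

Intermediates are printed, rounded to four significant figures, in the printout; the working math runs at full precision in all steps — a single rounding completes every reported result; the derived quantities, including the five compositions, totals, glass mass, LOI, the yield, are re-derived from the batch weights per 250.0 g of glass in full float precision, as set out in either problem or answer.
Target masses of each oxide per 250.0 g vitreous product:
  Li2O: 8.684% × 250.0 = 21.71 g
  SrO: 5.719% × 250.0 = 14.30 g
  CaO: 22.30% × 250.0 = 55.75 g
  MgO: 23.35% × 250.0 = 58.38 g
  SiO2: 39.95% × 250.0 = 99.88 g
Balance tally, oxide-wise, per the reported batch figures, under the basis named above (every target is met by its sum modulo rounding of the values):
  Li2O: 53.68·0.4044 = 21.71 g (target 21.71 g)
  SrO: 20.46·0.6989 = 14.30 g (target 14.30 g)
  CaO: 21.27·0.5836 + 77.13·0.5619 = 55.75 g (target 55.75 g)
  MgO: 157.6·0.3156 + 21.27·0.4064 = 58.38 g (target 58.38 g)
  SiO2: 157.6·0.6338 = 99.89 g (target 99.88 g)
Glass-mass closure: whole batch net of LOI = 250.0 g (the Σ of target masses is 250.0 g; with the basis standing at 250.0 g — deltas are rounding alone).
Batch total: Σ batch = 330.1 g; loss to ignition Σ batch·LOI = 80.11 g; as yield: glass ÷ batch → 75.73%.

Batch per 250.0 g vitreous product:
  Strontianite: 20.46 g
  Li2CO3: 53.68 g
  Talc: 157.6 g
  Doloma: 21.27 g
  High-calcium limestone: 77.13 g
Total batch = 330.1 g; LOI loss = 80.11 g; yield = 75.73%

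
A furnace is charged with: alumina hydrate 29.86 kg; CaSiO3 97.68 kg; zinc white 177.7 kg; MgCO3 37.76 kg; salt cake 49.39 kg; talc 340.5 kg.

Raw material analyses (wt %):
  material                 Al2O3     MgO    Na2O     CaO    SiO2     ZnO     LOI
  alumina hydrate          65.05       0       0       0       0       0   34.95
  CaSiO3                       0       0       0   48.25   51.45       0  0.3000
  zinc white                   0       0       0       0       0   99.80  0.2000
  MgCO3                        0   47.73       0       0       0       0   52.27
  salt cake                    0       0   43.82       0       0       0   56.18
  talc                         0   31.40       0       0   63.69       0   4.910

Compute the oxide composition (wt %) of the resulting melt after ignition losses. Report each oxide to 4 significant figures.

Glass mass = 657.6 kg (batch 732.9 − LOI 75.29).
Composition: Al2O3 2.954%, MgO 19.00%, Na2O 3.291%, CaO 7.167%, SiO2 40.62%, ZnO 26.97%

Every computation keeps full precision through the solve. Intermediates are printed rounded to four significant digits alongside each step. Each reported value is rounded a single time. All derived quantities (net glass mass, the six compositions, ignition loss, yield, totals) are computed in full precision starting from the weights per 657.6 kg of glass, as set out in question or answer.
Delivered oxide masses:
  Al2O3: 29.86·0.6505 = 19.42 kg
  MgO: 37.76·0.4773 + 340.5·0.3140 = 124.9 kg
  Na2O: 49.39·0.4382 = 21.64 kg
  CaO: 97.68·0.4825 = 47.13 kg
  SiO2: 97.68·0.5145 + 340.5·0.6369 = 267.1 kg
  ZnO: 177.7·0.9980 = 177.3 kg
LOI: 29.86·0.3495 + 97.68·0.003000 + 177.7·0.002000 + 37.76·0.5227 + 49.39·0.5618 + 340.5·0.04910 = 75.29 kg
Resulting glass, batch − LOI: 732.9 − 75.29 = 657.6 kg (= Σ oxide masses)
wt % = oxide mass / glass mass × 100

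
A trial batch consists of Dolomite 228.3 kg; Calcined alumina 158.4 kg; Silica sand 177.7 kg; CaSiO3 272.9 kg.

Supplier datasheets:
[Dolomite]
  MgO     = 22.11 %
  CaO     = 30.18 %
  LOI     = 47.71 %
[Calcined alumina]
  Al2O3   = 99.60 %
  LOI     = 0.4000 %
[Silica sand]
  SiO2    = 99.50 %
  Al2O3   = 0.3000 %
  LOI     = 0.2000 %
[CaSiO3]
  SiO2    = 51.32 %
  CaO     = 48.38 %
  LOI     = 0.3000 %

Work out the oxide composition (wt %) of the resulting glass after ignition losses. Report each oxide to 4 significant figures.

Glass mass = 726.6 kg (batch 837.3 − LOI 110.7).
Composition: SiO2 43.61%, MgO 6.947%, Al2O3 21.79%, CaO 27.65%

Mid-chain values are printed (rounded to four significant digits) in the working — all arithmetic runs at full precision from first step to last — every reported value undergoes a single rounding — all derived quantities are recomputed using the weight values for 726.6 kg of glass at full float precision (yield, glass mass, totals, four oxide percentages, ignition loss) as quoted within the problem or the answer.
Mass of each oxide from the mix:
  SiO2: 177.7·0.9950 + 272.9·0.5132 = 316.9 kg
  MgO: 228.3·0.2211 = 50.48 kg
  Al2O3: 158.4·0.9960 + 177.7·0.003000 = 158.3 kg
  CaO: 228.3·0.3018 + 272.9·0.4838 = 200.9 kg
LOI: 228.3·0.4771 + 158.4·0.004000 + 177.7·0.002000 + 272.9·0.003000 = 110.7 kg
Glass mass = batch − LOI = 837.3 − 110.7 = 726.6 kg (= the summed oxide contributions)
percent share: oxide ÷ glass, ×100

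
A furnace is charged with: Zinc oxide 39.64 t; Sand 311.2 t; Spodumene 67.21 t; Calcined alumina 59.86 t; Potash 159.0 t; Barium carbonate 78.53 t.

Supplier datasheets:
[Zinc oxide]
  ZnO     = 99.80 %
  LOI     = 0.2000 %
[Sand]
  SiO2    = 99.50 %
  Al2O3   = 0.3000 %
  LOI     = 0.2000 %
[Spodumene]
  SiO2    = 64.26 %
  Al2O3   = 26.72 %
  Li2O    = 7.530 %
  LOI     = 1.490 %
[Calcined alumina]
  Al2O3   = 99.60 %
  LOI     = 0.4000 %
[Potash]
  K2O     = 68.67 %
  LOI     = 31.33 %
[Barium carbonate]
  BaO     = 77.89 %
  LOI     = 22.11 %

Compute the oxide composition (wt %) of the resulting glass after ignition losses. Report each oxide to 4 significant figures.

Glass mass = 646.3 t (batch 715.4 − LOI 69.12).
Composition: SiO2 54.59%, BaO 9.464%, K2O 16.89%, Al2O3 12.15%, Li2O 0.7830%, ZnO 6.121%

The working math carries full float precision at all times; intermediates appear rounded to 4 significant digits in the printout — each reported value is rounded once only; derived quantities are carried in exact precision (yield, ignition loss, totals, six oxide percentages, glass mass) from the batch weights per 646.3 t of glass as set out in the problem or answer text.
Oxide-by-oxide delivered mass:
  SiO2: 311.2·0.9950 + 67.21·0.6426 = 352.8 t
  BaO: 78.53·0.7789 = 61.17 t
  K2O: 159.0·0.6867 = 109.2 t
  Al2O3: 311.2·0.003000 + 67.21·0.2672 + 59.86·0.9960 = 78.51 t
  Li2O: 67.21·0.07530 = 5.061 t
  ZnO: 39.64·0.9980 = 39.56 t
LOI: 39.64·0.002000 + 311.2·0.002000 + 67.21·0.01490 + 59.86·0.004000 + 159.0·0.3133 + 78.53·0.2211 = 69.12 t
The glass mass, total less LOI, = 715.4 − 69.12 = 646.3 t (= Σ oxide masses)
percent share: oxide ÷ glass, ×100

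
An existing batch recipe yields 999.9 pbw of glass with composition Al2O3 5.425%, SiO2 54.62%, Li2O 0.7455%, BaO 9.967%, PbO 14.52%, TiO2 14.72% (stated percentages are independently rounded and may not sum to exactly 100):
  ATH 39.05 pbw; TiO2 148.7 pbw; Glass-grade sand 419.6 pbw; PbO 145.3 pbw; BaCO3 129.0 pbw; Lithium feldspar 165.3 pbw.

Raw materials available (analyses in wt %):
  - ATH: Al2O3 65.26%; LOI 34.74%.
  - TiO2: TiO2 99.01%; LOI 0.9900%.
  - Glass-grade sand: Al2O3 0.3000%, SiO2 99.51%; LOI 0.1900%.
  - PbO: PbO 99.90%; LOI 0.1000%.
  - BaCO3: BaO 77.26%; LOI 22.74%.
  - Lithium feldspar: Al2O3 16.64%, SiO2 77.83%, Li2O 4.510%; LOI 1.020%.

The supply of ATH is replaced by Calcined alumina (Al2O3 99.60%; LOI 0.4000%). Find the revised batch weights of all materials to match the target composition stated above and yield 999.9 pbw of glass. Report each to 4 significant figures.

Revised batch per 999.9 pbw glass:
  Calcined alumina: 25.59 pbw
  TiO2: 148.7 pbw
  Glass-grade sand: 419.6 pbw
  PbO: 145.3 pbw
  BaCO3: 129.0 pbw
  Lithium feldspar: 165.3 pbw
Total batch = 1033 pbw; LOI loss = 33.54 pbw

The intermediate values are shown (rounded to 4 significant figures) in the printout; the whole derivation maintains full float precision through every step; every reported value is rounded just once; all derived quantities (six oxide percentages, the totals, glass mass, ignition loss, the yield) are rebuilt in full precision starting from the weights per 999.9 pbw of glass, exactly as shown in the question or the answer.
Target oxide masses per 999.9 pbw glass:
  Al2O3: 5.425% × 999.9 = 54.24 pbw
  SiO2: 54.62% × 999.9 = 546.1 pbw
  Li2O: 0.7455% × 999.9 = 7.454 pbw
  BaO: 9.967% × 999.9 = 99.66 pbw
  PbO: 14.52% × 999.9 = 145.2 pbw
  TiO2: 14.72% × 999.9 = 147.2 pbw
Verifying the oxide balance using the reported weights, relative to the basis at hand (delivered sums recover each target exact up to rounding of places):
  Al2O3: 25.59·0.9960 + 419.6·0.003000 + 165.3·0.1664 = 54.25 pbw (target 54.24 pbw)
  SiO2: 419.6·0.9951 + 165.3·0.7783 = 546.2 pbw (target 546.1 pbw)
  Li2O: 165.3·0.04510 = 7.455 pbw (target 7.454 pbw)
  BaO: 129.0·0.7726 = 99.67 pbw (target 99.66 pbw)
  PbO: 145.3·0.9990 = 145.2 pbw (target 145.2 pbw)
  TiO2: 148.7·0.9901 = 147.2 pbw (target 147.2 pbw)
Glass-mass closure: the batch minus its LOI: 1000 pbw (summing oxide targets gives 999.9 pbw; basis as stated: 999.9 pbw — gaps are rounding artifacts).
Adding the batch up: Σ batch = 1033 pbw; LOI loss = Σ batch·LOI = 33.54 pbw; the yield ratio, glass ÷ batch: 96.75%.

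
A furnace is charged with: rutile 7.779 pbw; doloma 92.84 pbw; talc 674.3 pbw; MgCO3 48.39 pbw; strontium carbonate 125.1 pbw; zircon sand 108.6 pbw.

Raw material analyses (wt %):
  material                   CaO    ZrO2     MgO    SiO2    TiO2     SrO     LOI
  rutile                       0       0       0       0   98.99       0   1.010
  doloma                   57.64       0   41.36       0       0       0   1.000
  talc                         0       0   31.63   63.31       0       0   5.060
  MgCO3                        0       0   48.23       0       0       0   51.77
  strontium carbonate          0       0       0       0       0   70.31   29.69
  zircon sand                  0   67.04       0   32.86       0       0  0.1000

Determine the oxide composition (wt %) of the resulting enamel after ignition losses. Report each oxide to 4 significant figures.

The intermediate values are displayed (rounded to four significant digits) when written out; full float precision is kept all the way through — a single rounding completes every reported figure; derived quantities are re-derived in full float precision (net glass mass, totals, LOI, the yield, the six compositions) starting from the weights on 959.6 pbw of glass as quoted within problem or answer.
Per-oxide mass from batch:
  CaO: 92.84·0.5764 = 53.51 pbw
  ZrO2: 108.6·0.6704 = 72.81 pbw
  MgO: 92.84·0.4136 + 674.3·0.3163 + 48.39·0.4823 = 275.0 pbw
  SiO2: 674.3·0.6331 + 108.6·0.3286 = 462.6 pbw
  TiO2: 7.779·0.9899 = 7.700 pbw
  SrO: 125.1·0.7031 = 87.96 pbw
LOI: 7.779·0.01010 + 92.84·0.01000 + 674.3·0.05060 + 48.39·0.5177 + 125.1·0.2969 + 108.6·0.001000 = 97.43 pbw
batch − LOI leaves glass = 1057 − 97.43 = 959.6 pbw (consistent with Σ oxide mass)
wt % = oxide mass / glass mass × 100

Glass mass = 959.6 pbw (batch 1057 − LOI 97.43).
Composition: CaO 5.577%, ZrO2 7.587%, MgO 28.66%, SiO2 48.21%, TiO2 0.8025%, SrO 9.166%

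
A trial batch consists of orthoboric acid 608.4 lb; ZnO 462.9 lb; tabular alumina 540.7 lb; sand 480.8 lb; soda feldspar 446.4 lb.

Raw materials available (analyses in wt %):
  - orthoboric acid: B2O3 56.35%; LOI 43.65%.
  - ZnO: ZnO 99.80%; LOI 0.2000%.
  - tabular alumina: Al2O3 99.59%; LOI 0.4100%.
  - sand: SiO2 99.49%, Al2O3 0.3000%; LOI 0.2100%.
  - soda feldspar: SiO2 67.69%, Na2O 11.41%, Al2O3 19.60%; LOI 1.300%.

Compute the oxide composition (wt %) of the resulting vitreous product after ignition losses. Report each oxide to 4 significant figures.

Mid-chain values appear, rounded to four significant figures, at each printed step; all arithmetic runs at full float precision at all times. Every reported number sees exactly one rounding. Derived quantities, including net glass mass, five oxide percentages, the yield, totals, ignition loss, are recomputed from the weighed amounts on 2264 lb of glass at full float precision, exactly as shown in the problem or answer text.
What the batch supplies per oxide:
  B2O3: 608.4·0.5635 = 342.8 lb
  SiO2: 480.8·0.9949 + 446.4·0.6769 = 780.5 lb
  Na2O: 446.4·0.1141 = 50.93 lb
  ZnO: 462.9·0.9980 = 462.0 lb
  Al2O3: 540.7·0.9959 + 480.8·0.003000 + 446.4·0.1960 = 627.4 lb
LOI: 608.4·0.4365 + 462.9·0.002000 + 540.7·0.004100 + 480.8·0.002100 + 446.4·0.01300 = 275.5 lb
Glass mass = batch − LOI = 2539 − 275.5 = 2264 lb (the oxide masses sum to this)
percent share: oxide ÷ glass, ×100

Glass mass = 2264 lb (batch 2539 − LOI 275.5).
Composition: B2O3 15.14%, SiO2 34.48%, Na2O 2.250%, ZnO 20.41%, Al2O3 27.72%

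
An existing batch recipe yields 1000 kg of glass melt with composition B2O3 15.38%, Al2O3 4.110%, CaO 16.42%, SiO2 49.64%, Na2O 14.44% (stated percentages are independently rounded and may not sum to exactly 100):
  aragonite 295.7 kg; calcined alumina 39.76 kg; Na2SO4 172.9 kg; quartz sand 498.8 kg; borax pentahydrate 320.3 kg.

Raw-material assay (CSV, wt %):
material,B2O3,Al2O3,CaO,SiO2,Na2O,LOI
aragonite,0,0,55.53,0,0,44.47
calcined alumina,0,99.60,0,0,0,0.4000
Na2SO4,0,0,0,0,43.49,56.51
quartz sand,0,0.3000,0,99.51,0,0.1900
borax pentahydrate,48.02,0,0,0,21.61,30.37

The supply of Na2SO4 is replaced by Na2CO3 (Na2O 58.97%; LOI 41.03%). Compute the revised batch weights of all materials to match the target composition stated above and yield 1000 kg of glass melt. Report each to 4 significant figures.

Revised batch per 1000 kg glass melt:
  aragonite: 295.7 kg
  calcined alumina: 39.76 kg
  Na2CO3: 127.5 kg
  quartz sand: 498.8 kg
  borax pentahydrate: 320.3 kg
Total batch = 1282 kg; LOI loss = 282.2 kg

The working math maintains exact precision in all steps. Intermediates are rounded off to 4 significant figures wherever printed. Every reported number sees exactly one rounding; derived quantities are computed starting from the weights for 1000 kg of glass at full precision (net glass mass, the yield, totals, LOI, five oxide percentages) as written in the problem or the answer.
The oxide mass targets at 1000 kg glass melt:
  B2O3: 15.38% × 1000 = 153.8 kg
  Al2O3: 4.110% × 1000 = 41.10 kg
  CaO: 16.42% × 1000 = 164.2 kg
  SiO2: 49.64% × 1000 = 496.4 kg
  Na2O: 14.44% × 1000 = 144.4 kg
A balance pass over the oxides, given the weights on record, on the stated basis (summed amounts equal target values modulo rounding of the values):
  B2O3: 320.3·0.4802 = 153.8 kg (target 153.8 kg)
  Al2O3: 39.76·0.9960 + 498.8·0.003000 = 41.10 kg (target 41.10 kg)
  CaO: 295.7·0.5553 = 164.2 kg (target 164.2 kg)
  SiO2: 498.8·0.9951 = 496.4 kg (target 496.4 kg)
  Na2O: 127.5·0.5897 + 320.3·0.2161 = 144.4 kg (target 144.4 kg)
Glass-mass bookkeeping: net batch after ignition = 999.9 kg (per-oxide target masses sum to 999.9 kg; with the basis standing at 1000 kg — deltas are rounding alone).
Batch total: Σ batch = 1282 kg; LOI removed, Σ of batch·LOI: 282.2 kg; yield = glass ÷ total batch = 77.99%.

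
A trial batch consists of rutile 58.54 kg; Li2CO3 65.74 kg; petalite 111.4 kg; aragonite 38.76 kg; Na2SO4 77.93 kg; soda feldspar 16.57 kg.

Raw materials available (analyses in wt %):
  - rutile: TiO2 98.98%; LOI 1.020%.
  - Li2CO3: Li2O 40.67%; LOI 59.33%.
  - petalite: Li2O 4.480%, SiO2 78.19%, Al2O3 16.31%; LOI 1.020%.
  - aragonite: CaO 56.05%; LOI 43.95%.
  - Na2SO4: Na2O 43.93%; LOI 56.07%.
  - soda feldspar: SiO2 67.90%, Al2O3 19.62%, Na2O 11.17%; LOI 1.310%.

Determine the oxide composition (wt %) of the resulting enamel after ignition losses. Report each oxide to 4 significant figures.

The whole derivation runs at full precision at every stage — rounding to 4 significant digits extends to each in-between result as printed; every reported result carries a single rounding — the derived quantities (six oxide percentages, LOI, the yield, totals, net glass mass) are rebuilt at full precision starting from the weights on 267.3 kg of glass as given in question or answer.
What the batch supplies per oxide:
  Li2O: 65.74·0.4067 + 111.4·0.04480 = 31.73 kg
  CaO: 38.76·0.5605 = 21.72 kg
  TiO2: 58.54·0.9898 = 57.94 kg
  SiO2: 111.4·0.7819 + 16.57·0.6790 = 98.35 kg
  Al2O3: 111.4·0.1631 + 16.57·0.1962 = 21.42 kg
  Na2O: 77.93·0.4393 + 16.57·0.1117 = 36.09 kg
LOI: 58.54·0.01020 + 65.74·0.5933 + 111.4·0.01020 + 38.76·0.4395 + 77.93·0.5607 + 16.57·0.01310 = 101.7 kg
Glass mass = batch − LOI = 368.9 − 101.7 = 267.3 kg (matching Σ of the oxides)
wt %: oxide over glass, times 100

Glass mass = 267.3 kg (batch 368.9 − LOI 101.7).
Composition: Li2O 11.87%, CaO 8.129%, TiO2 21.68%, SiO2 36.80%, Al2O3 8.015%, Na2O 13.50%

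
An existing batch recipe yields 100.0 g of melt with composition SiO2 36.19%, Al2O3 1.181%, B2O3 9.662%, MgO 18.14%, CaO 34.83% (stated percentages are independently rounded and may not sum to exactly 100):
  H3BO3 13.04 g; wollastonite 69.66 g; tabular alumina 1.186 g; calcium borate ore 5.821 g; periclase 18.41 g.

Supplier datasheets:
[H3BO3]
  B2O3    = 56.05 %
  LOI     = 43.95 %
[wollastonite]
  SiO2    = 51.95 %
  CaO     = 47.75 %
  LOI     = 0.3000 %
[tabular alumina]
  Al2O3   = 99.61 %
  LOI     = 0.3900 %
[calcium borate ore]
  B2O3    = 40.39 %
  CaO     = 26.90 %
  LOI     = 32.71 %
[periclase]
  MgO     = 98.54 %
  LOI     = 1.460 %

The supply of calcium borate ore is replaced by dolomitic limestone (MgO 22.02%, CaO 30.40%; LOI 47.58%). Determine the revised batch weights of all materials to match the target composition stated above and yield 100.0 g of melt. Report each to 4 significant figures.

All internal work carries full float precision in every operation — mid-chain values are displayed, rounded to four significant digits, between the steps — every reported result takes just one rounding. All derived quantities (net glass mass, ignition loss, the five compositions, the yield, the totals) are carried at full float precision from the weighed amounts per 100.0 g of glass, precisely as stated by the question or the answer.
Target oxide masses per 100.0 g melt:
  SiO2: 36.19% × 100.0 = 36.19 g
  Al2O3: 1.181% × 100.0 = 1.181 g
  B2O3: 9.662% × 100.0 = 9.662 g
  MgO: 18.14% × 100.0 = 18.14 g
  CaO: 34.83% × 100.0 = 34.83 g
Oxide-by-oxide audit per the reported batch figures, for the quoted basis mass (oxide sums agree with the targets once rounding is allowed for):
  SiO2: 69.66·0.5195 = 36.19 g (target 36.19 g)
  Al2O3: 1.186·0.9961 = 1.181 g (target 1.181 g)
  B2O3: 17.24·0.5605 = 9.663 g (target 9.662 g)
  MgO: 5.151·0.2202 + 17.26·0.9854 = 18.14 g (target 18.14 g)
  CaO: 69.66·0.4775 + 5.151·0.3040 = 34.83 g (target 34.83 g)
Glass-mass sanity pass: Σ batch − LOI loss = 100.0 g (the Σ of target masses is 100.0 g; the stated basis being 100.0 g — deltas are rounding alone).
Batch grand total — Σ batch = 110.5 g; Σ batch·LOI gives LOI loss = 10.49 g; glass ÷ batch gives a yield of 90.50%.

Revised batch per 100.0 g melt:
  H3BO3: 17.24 g
  wollastonite: 69.66 g
  tabular alumina: 1.186 g
  dolomitic limestone: 5.151 g
  periclase: 17.26 g
Total batch = 110.5 g; LOI loss = 10.49 g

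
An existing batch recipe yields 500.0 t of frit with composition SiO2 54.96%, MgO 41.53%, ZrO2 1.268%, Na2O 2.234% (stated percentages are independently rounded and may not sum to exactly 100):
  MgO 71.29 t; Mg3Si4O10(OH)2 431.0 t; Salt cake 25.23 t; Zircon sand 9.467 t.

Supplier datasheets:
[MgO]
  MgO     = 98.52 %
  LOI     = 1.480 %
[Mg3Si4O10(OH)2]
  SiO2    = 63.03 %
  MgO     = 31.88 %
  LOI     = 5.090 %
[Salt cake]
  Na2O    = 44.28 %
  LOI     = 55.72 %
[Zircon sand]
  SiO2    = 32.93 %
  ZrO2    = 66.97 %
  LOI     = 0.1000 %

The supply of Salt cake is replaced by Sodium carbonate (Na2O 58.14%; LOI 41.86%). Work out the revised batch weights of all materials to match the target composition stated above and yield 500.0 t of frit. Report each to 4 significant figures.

Each numeric step keeps full precision through every step; the intermediate values are printed rounded to four significant figures; every reported figure is rounded just once; derived quantities, which include totals, LOI, glass mass, four oxide percentages, the yield, are rebuilt in full precision, exactly as printed in question or answer, using the weight values at 500.0 t of glass.
Oxide-by-oxide targets in 500.0 t frit:
  SiO2: 54.96% × 500.0 = 274.8 t
  MgO: 41.53% × 500.0 = 207.6 t
  ZrO2: 1.268% × 500.0 = 6.340 t
  Na2O: 2.234% × 500.0 = 11.17 t
Verifying the oxide balance on the weights just shown, at the basis given (sums match the target masses net of answer rounding effects):
  SiO2: 431.0·0.6303 + 9.467·0.3293 = 274.8 t (target 274.8 t)
  MgO: 71.29·0.9852 + 431.0·0.3188 = 207.6 t (target 207.6 t)
  ZrO2: 9.467·0.6697 = 6.340 t (target 6.340 t)
  Na2O: 19.21·0.5814 = 11.17 t (target 11.17 t)
Auditing the glass mass value: total charge less LOI = 499.9 t (per-oxide target masses sum to 500.0 t; stated basis 500.0 t — rounding explains the deltas).
Summing the batch: Σ batch = 531.0 t; the LOI term Σ batch·LOI equals 31.04 t; as yield: glass ÷ batch → 94.15%.

Revised batch per 500.0 t frit:
  MgO: 71.29 t
  Mg3Si4O10(OH)2: 431.0 t
  Sodium carbonate: 19.21 t
  Zircon sand: 9.467 t
Total batch = 531.0 t; LOI loss = 31.04 t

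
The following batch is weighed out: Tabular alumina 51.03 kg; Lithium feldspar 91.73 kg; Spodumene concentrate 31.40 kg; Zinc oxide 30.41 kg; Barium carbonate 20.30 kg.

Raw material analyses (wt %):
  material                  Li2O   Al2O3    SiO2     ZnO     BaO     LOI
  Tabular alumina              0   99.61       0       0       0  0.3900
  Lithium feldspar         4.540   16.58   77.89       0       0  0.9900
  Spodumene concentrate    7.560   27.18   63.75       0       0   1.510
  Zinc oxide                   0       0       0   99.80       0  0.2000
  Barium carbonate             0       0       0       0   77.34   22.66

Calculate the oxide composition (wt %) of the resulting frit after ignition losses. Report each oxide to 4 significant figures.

Every computation runs at full float precision through every step. Working values are printed rounded off to 4 significant figures across the worked steps — every reported value is rounded a single time; all derived quantities are recomputed starting from the weights per 218.6 kg of glass in full precision (totals, yield, ignition loss, net glass mass, the five compositions), exactly as shown in the problem or answer text.
Delivered oxide masses:
  Li2O: 91.73·0.04540 + 31.40·0.07560 = 6.538 kg
  Al2O3: 51.03·0.9961 + 91.73·0.1658 + 31.40·0.2718 = 74.57 kg
  SiO2: 91.73·0.7789 + 31.40·0.6375 = 91.47 kg
  ZnO: 30.41·0.9980 = 30.35 kg
  BaO: 20.30·0.7734 = 15.70 kg
LOI: 51.03·0.003900 + 91.73·0.009900 + 31.40·0.01510 + 30.41·0.002000 + 20.30·0.2266 = 6.242 kg
Net of LOI, the glass mass = 224.9 − 6.242 = 218.6 kg (= the summed oxide contributions)
wt %: oxide over glass, times 100

Glass mass = 218.6 kg (batch 224.9 − LOI 6.242).
Composition: Li2O 2.991%, Al2O3 34.11%, SiO2 41.84%, ZnO 13.88%, BaO 7.181%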